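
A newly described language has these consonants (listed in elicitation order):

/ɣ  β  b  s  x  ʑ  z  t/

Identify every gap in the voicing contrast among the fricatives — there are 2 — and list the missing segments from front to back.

/ɸ/, /ɕ/

Voiceless: /s/ (alveolar), /x/ (velar).
Voiced: /β/ (bilabial), /z/ (alveolar), /ʑ/ (alveolo-palatal), /ɣ/ (velar).
Gaps, from front to back: bilabial lacks voiceless (/ɸ/); alveolo-palatal lacks voiceless (/ɕ/).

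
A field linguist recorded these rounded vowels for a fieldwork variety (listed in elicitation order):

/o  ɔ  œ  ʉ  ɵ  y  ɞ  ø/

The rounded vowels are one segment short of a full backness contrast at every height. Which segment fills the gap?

Front: /y/ (high), /ø/ (high-mid), /œ/ (low-mid).
Central: /ʉ/ (high), /ɵ/ (high-mid), /ɞ/ (low-mid).
Back: /o/ (high-mid), /ɔ/ (low-mid).
The high row has no back member, so the gap is the high back rounded vowel /u/.

/u/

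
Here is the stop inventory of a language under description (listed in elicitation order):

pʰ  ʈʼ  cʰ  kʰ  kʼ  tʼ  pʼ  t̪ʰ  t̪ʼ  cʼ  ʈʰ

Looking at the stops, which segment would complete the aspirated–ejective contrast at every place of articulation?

/tʰ/

bilabial: aspirated /pʰ/, ejective /pʼ/.
dental: aspirated /t̪ʰ/, ejective /t̪ʼ/.
alveolar: aspirated —, ejective /tʼ/.
retroflex: aspirated /ʈʰ/, ejective /ʈʼ/.
palatal: aspirated /cʰ/, ejective /cʼ/.
velar: aspirated /kʰ/, ejective /kʼ/.
The alveolar row has no aspirated member, so the gap is the aspirated alveolar stop /tʰ/.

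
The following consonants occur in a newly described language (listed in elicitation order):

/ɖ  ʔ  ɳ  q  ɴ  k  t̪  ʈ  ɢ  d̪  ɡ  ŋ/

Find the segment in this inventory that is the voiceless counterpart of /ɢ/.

/ɢ/ is a voiced uvular stop.
The voiceless counterpart is a voiceless uvular stop — in this inventory, /q/.

/q/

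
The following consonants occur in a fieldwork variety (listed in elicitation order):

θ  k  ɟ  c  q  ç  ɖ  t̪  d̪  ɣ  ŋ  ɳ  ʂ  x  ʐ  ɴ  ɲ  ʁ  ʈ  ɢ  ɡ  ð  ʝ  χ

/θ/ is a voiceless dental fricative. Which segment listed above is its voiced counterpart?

/ð/

The voiced counterpart is a voiced dental fricative — in this inventory, /ð/.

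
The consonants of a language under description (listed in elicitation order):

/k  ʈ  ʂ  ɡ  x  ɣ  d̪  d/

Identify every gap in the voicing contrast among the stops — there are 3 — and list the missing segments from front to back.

/t̪/, /t/, /ɖ/

dental: voiceless —, voiced /d̪/.
alveolar: voiceless —, voiced /d/.
retroflex: voiceless /ʈ/, voiced —.
velar: voiceless /k/, voiced /ɡ/.
Gaps, from front to back: dental lacks voiceless (/t̪/); alveolar lacks voiceless (/t/); retroflex lacks voiced (/ɖ/).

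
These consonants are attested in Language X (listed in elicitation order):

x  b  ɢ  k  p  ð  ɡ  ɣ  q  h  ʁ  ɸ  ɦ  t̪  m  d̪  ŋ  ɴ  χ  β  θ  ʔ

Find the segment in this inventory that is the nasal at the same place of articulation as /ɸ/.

/ɸ/ is a voiceless bilabial fricative.
The nasal at the same place is a bilabial nasal — in this inventory, /m/.

/m/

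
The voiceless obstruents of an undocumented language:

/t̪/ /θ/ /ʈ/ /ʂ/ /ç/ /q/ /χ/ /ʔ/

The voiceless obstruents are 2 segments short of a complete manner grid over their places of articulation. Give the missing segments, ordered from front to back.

/c/, /h/

place of articulation  stop      fricative
dental            t̪        θ       
retroflex         ʈ         ʂ       
palatal           —         ç       
uvular            q         χ       
glottal           ʔ         —       
Gaps, from front to back: palatal lacks stop (/c/); glottal lacks fricative (/h/).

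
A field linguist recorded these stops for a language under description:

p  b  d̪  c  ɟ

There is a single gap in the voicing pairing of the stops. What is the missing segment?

/t̪/

place of articulation  voiceless  voiced  
bilabial          p         b       
dental            —         d̪      
palatal           c         ɟ       
The dental row has no voiceless member, so the gap is the voiceless dental stop /t̪/.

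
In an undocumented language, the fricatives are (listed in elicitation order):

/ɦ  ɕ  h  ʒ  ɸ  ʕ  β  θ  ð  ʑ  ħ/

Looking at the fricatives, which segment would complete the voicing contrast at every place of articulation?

bilabial: voiceless /ɸ/, voiced /β/.
dental: voiceless /θ/, voiced /ð/.
postalveolar: voiceless —, voiced /ʒ/.
alveolo-palatal: voiceless /ɕ/, voiced /ʑ/.
pharyngeal: voiceless /ħ/, voiced /ʕ/.
glottal: voiceless /h/, voiced /ɦ/.
The postalveolar row has no voiceless member, so the gap is the voiceless postalveolar fricative /ʃ/.

/ʃ/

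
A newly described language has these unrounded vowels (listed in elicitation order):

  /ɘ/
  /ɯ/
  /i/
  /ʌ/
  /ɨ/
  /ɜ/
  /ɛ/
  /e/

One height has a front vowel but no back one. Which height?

high-mid

height            front     central   back    
high              i         ɨ         ɯ       
high-mid          e         ɘ         —       
low-mid           ɛ         ɜ         ʌ       
Every height has a back member except high-mid, where /ɤ/ would be expected.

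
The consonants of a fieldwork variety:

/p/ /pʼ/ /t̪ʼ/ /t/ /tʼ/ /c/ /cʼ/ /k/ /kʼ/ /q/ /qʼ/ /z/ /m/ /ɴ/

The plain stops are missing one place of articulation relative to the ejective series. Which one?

Plain: /p/ (bilabial), /t/ (alveolar), /c/ (palatal), /k/ (velar), /q/ (uvular).
Ejective: /pʼ/ (bilabial), /t̪ʼ/ (dental), /tʼ/ (alveolar), /cʼ/ (palatal), /kʼ/ (velar), /qʼ/ (uvular).
Every place of articulation has a plain member except dental, where /t̪/ would be expected.

dental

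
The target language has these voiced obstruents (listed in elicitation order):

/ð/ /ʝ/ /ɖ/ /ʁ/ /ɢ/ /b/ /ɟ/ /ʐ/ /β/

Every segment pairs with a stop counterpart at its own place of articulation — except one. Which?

/ð/

Bilabial: /b/ ~ /β/
Retroflex: /ɖ/ ~ /ʐ/
Palatal: /ɟ/ ~ /ʝ/
Uvular: /ɢ/ ~ /ʁ/
Dental: only /ð/ (fricative); no stop partner.
So /ð/ is the unpaired segment.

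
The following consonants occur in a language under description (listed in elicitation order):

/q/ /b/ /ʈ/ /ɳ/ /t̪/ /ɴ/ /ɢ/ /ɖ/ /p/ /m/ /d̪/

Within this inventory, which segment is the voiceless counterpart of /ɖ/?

/ɖ/ is a voiced retroflex stop.
The voiceless counterpart is a voiceless retroflex stop — in this inventory, /ʈ/.

/ʈ/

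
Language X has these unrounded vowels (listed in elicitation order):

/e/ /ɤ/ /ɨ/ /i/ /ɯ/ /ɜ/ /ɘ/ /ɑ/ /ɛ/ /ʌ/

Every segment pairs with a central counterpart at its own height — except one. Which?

/ɑ/

High: /i/ ~ /ɨ/ ~ /ɯ/
High-mid: /e/ ~ /ɘ/ ~ /ɤ/
Low-mid: /ɛ/ ~ /ɜ/ ~ /ʌ/
Low: only /ɑ/ (back); no central partner.
So /ɑ/ is the unpaired segment.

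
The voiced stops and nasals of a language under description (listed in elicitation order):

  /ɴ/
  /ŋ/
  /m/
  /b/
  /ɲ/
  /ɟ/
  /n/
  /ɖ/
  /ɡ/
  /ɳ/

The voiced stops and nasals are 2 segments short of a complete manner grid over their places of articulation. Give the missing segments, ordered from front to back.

Oral stop: /b/ (bilabial), /ɖ/ (retroflex), /ɟ/ (palatal), /ɡ/ (velar).
Nasal: /m/ (bilabial), /n/ (alveolar), /ɳ/ (retroflex), /ɲ/ (palatal), /ŋ/ (velar), /ɴ/ (uvular).
Gaps, from front to back: alveolar lacks oral stop (/d/); uvular lacks oral stop (/ɢ/).

/d/, /ɢ/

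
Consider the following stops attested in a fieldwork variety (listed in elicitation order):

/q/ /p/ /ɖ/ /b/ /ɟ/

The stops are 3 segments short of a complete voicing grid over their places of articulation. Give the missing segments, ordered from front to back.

place of articulation  voiceless  voiced  
bilabial          p         b       
retroflex         —         ɖ       
palatal           —         ɟ       
uvular            q         —       
Gaps, from front to back: retroflex lacks voiceless (/ʈ/); palatal lacks voiceless (/c/); uvular lacks voiced (/ɢ/).

/ʈ/, /c/, /ɢ/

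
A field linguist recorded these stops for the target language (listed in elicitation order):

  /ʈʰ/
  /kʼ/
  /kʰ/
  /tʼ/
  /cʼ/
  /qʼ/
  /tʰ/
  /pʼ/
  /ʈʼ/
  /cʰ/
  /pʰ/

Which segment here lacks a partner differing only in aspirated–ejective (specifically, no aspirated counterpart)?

Bilabial: /pʰ/ ~ /pʼ/
Alveolar: /tʰ/ ~ /tʼ/
Retroflex: /ʈʰ/ ~ /ʈʼ/
Palatal: /cʰ/ ~ /cʼ/
Velar: /kʰ/ ~ /kʼ/
Uvular: only /qʼ/ (ejective); no aspirated partner.
So /qʼ/ is the unpaired segment.

/qʼ/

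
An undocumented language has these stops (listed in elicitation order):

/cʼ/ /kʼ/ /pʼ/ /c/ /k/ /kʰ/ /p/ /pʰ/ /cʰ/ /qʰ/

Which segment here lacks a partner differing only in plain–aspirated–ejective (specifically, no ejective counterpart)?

Bilabial: /p/ ~ /pʰ/ ~ /pʼ/
Palatal: /c/ ~ /cʰ/ ~ /cʼ/
Velar: /k/ ~ /kʰ/ ~ /kʼ/
Uvular: only /qʰ/ (aspirated); no ejective partner.
So /qʰ/ is the unpaired segment.

/qʰ/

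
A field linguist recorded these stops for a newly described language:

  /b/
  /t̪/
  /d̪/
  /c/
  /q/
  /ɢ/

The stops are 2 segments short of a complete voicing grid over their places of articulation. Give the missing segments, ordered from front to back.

/p/, /ɟ/

Voiceless: /t̪/ (dental), /c/ (palatal), /q/ (uvular).
Voiced: /b/ (bilabial), /d̪/ (dental), /ɢ/ (uvular).
Gaps, from front to back: bilabial lacks voiceless (/p/); palatal lacks voiced (/ɟ/).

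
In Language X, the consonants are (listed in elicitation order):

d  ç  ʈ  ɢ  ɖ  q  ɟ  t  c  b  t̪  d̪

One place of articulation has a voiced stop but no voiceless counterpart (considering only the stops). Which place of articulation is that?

bilabial

Voiceless: /t̪/ (dental), /t/ (alveolar), /ʈ/ (retroflex), /c/ (palatal), /q/ (uvular).
Voiced: /b/ (bilabial), /d̪/ (dental), /d/ (alveolar), /ɖ/ (retroflex), /ɟ/ (palatal), /ɢ/ (uvular).
Every place of articulation has a voiceless member except bilabial, where /p/ would be expected.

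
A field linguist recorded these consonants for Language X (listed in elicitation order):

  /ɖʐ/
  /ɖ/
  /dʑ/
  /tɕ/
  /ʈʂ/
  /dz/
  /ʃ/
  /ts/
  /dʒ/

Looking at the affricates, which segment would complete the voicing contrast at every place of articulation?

/tʃ/

Voiceless: /ts/ (alveolar), /ʈʂ/ (retroflex), /tɕ/ (alveolo-palatal).
Voiced: /dz/ (alveolar), /dʒ/ (postalveolar), /ɖʐ/ (retroflex), /dʑ/ (alveolo-palatal).
The postalveolar row has no voiceless member, so the gap is the voiceless postalveolar affricate /tʃ/.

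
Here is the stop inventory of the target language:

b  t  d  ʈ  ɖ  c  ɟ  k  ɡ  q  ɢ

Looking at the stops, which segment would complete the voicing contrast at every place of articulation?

Voiceless: /t/ (alveolar), /ʈ/ (retroflex), /c/ (palatal), /k/ (velar), /q/ (uvular).
Voiced: /b/ (bilabial), /d/ (alveolar), /ɖ/ (retroflex), /ɟ/ (palatal), /ɡ/ (velar), /ɢ/ (uvular).
The bilabial row has no voiceless member, so the gap is the voiceless bilabial stop /p/.

/p/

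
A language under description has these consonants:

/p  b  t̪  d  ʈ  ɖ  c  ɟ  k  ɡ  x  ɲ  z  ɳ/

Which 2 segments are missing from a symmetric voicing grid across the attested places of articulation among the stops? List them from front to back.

/d̪/, /t/

Voiceless: /p/ (bilabial), /t̪/ (dental), /ʈ/ (retroflex), /c/ (palatal), /k/ (velar).
Voiced: /b/ (bilabial), /d/ (alveolar), /ɖ/ (retroflex), /ɟ/ (palatal), /ɡ/ (velar).
Gaps, from front to back: dental lacks voiced (/d̪/); alveolar lacks voiceless (/t/).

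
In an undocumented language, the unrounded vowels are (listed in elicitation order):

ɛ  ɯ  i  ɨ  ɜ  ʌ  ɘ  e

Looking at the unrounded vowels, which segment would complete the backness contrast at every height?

height            front     central   back    
high              i         ɨ         ɯ       
high-mid          e         ɘ         —       
low-mid           ɛ         ɜ         ʌ       
The high-mid row has no back member, so the gap is the high-mid back unrounded vowel /ɤ/.

/ɤ/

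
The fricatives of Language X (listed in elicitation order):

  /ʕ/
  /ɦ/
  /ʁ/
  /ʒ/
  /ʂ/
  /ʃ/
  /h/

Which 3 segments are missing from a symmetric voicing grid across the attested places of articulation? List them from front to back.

place of articulation  voiceless  voiced  
postalveolar      ʃ         ʒ       
retroflex         ʂ         —       
uvular            —         ʁ       
pharyngeal        —         ʕ       
glottal           h         ɦ       
Gaps, from front to back: retroflex lacks voiced (/ʐ/); uvular lacks voiceless (/χ/); pharyngeal lacks voiceless (/ħ/).

/ʐ/, /χ/, /ħ/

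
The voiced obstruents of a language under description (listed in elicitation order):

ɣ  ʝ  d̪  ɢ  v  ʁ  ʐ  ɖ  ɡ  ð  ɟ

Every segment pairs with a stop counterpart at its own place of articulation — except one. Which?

Dental: /d̪/ ~ /ð/
Retroflex: /ɖ/ ~ /ʐ/
Palatal: /ɟ/ ~ /ʝ/
Velar: /ɡ/ ~ /ɣ/
Uvular: /ɢ/ ~ /ʁ/
Labiodental: only /v/ (fricative); no stop partner.
So /v/ is the unpaired segment.

/v/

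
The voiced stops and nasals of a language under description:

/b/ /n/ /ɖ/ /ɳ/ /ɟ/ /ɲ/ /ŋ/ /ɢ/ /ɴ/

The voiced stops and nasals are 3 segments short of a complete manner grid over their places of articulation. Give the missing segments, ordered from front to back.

bilabial: oral stop /b/, nasal —.
alveolar: oral stop —, nasal /n/.
retroflex: oral stop /ɖ/, nasal /ɳ/.
palatal: oral stop /ɟ/, nasal /ɲ/.
velar: oral stop —, nasal /ŋ/.
uvular: oral stop /ɢ/, nasal /ɴ/.
Gaps, from front to back: bilabial lacks nasal (/m/); alveolar lacks oral stop (/d/); velar lacks oral stop (/ɡ/).

/m/, /d/, /ɡ/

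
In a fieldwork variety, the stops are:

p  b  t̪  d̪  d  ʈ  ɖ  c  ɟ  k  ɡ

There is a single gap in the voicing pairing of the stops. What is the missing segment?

bilabial: voiceless /p/, voiced /b/.
dental: voiceless /t̪/, voiced /d̪/.
alveolar: voiceless —, voiced /d/.
retroflex: voiceless /ʈ/, voiced /ɖ/.
palatal: voiceless /c/, voiced /ɟ/.
velar: voiceless /k/, voiced /ɡ/.
The alveolar row has no voiceless member, so the gap is the voiceless alveolar stop /t/.

/t/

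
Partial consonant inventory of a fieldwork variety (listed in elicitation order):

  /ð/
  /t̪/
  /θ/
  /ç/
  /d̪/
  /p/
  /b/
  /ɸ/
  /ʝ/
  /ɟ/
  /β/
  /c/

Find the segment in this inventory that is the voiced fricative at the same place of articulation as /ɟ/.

/ɟ/ is a voiced palatal stop.
The voiced fricative at the same place is a voiced palatal fricative — in this inventory, /ʝ/.

/ʝ/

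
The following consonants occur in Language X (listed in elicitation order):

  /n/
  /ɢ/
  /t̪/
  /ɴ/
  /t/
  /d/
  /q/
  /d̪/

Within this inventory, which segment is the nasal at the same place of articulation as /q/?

/q/ is a voiceless uvular stop.
The nasal at the same place is an uvular nasal — in this inventory, /ɴ/.

/ɴ/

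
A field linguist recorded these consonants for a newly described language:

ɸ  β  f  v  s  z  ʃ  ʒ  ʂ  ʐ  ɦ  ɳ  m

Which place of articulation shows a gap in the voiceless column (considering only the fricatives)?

glottal

place of articulation  voiceless  voiced  
bilabial          ɸ         β       
labiodental       f         v       
alveolar          s         z       
postalveolar      ʃ         ʒ       
retroflex         ʂ         ʐ       
glottal           —         ɦ       
Every place of articulation has a voiceless member except glottal, where /h/ would be expected.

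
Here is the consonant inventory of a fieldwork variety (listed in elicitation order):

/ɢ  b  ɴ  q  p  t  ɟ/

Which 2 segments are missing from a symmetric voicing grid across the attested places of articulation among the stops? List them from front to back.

/d/, /c/

bilabial: voiceless /p/, voiced /b/.
alveolar: voiceless /t/, voiced —.
palatal: voiceless —, voiced /ɟ/.
uvular: voiceless /q/, voiced /ɢ/.
Gaps, from front to back: alveolar lacks voiced (/d/); palatal lacks voiceless (/c/).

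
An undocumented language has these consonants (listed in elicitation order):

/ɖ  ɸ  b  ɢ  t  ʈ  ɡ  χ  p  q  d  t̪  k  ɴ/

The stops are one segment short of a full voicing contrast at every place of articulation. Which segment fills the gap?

place of articulation  voiceless  voiced  
bilabial          p         b       
dental            t̪        —       
alveolar          t         d       
retroflex         ʈ         ɖ       
velar             k         ɡ       
uvular            q         ɢ       
The dental row has no voiced member, so the gap is the voiced dental stop /d̪/.

/d̪/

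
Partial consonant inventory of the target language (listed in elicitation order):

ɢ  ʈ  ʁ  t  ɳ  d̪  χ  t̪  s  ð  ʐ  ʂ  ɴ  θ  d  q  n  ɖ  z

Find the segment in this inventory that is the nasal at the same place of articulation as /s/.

/n/

/s/ is a voiceless alveolar fricative.
The nasal at the same place is an alveolar nasal — in this inventory, /n/.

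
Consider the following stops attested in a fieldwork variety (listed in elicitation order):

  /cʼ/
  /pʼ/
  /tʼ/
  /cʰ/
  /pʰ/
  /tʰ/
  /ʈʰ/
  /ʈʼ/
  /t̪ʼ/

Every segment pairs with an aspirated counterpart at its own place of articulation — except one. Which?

Bilabial: /pʰ/ ~ /pʼ/
Alveolar: /tʰ/ ~ /tʼ/
Retroflex: /ʈʰ/ ~ /ʈʼ/
Palatal: /cʰ/ ~ /cʼ/
Dental: only /t̪ʼ/ (ejective); no aspirated partner.
So /t̪ʼ/ is the unpaired segment.

/t̪ʼ/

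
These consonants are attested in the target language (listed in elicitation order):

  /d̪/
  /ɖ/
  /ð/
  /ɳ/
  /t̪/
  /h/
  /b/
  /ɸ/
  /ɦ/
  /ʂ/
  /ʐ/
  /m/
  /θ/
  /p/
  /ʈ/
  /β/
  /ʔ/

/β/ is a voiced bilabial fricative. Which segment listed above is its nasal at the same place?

The nasal at the same place is a bilabial nasal — in this inventory, /m/.

/m/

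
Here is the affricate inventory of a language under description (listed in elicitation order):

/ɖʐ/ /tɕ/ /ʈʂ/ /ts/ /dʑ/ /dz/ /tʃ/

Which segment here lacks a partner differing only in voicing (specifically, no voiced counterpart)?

/tʃ/

Alveolar: /ts/ ~ /dz/
Retroflex: /ʈʂ/ ~ /ɖʐ/
Alveolo-palatal: /tɕ/ ~ /dʑ/
Postalveolar: only /tʃ/ (voiceless); no voiced partner.
So /tʃ/ is the unpaired segment.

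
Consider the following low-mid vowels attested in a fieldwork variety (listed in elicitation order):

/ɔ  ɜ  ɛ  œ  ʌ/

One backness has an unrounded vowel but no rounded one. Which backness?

backness          unrounded  rounded 
front             ɛ         œ       
central           ɜ         —       
back              ʌ         ɔ       
Every backness has a rounded member except central, where /ɞ/ would be expected.

central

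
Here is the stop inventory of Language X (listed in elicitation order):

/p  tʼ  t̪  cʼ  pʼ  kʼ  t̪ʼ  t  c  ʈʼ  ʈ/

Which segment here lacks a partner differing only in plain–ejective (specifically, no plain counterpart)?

Bilabial: /p/ ~ /pʼ/
Dental: /t̪/ ~ /t̪ʼ/
Alveolar: /t/ ~ /tʼ/
Retroflex: /ʈ/ ~ /ʈʼ/
Palatal: /c/ ~ /cʼ/
Velar: only /kʼ/ (ejective); no plain partner.
So /kʼ/ is the unpaired segment.

/kʼ/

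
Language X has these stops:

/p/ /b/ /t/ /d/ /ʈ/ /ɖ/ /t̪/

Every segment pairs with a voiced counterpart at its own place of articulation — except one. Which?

Bilabial: /p/ ~ /b/
Alveolar: /t/ ~ /d/
Retroflex: /ʈ/ ~ /ɖ/
Dental: only /t̪/ (voiceless); no voiced partner.
So /t̪/ is the unpaired segment.

/t̪/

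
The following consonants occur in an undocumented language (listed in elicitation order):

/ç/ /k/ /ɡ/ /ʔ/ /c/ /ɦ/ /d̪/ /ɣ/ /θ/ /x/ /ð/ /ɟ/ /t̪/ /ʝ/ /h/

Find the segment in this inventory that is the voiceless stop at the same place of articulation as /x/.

/x/ is a voiceless velar fricative.
The voiceless stop at the same place is a voiceless velar stop — in this inventory, /k/.

/k/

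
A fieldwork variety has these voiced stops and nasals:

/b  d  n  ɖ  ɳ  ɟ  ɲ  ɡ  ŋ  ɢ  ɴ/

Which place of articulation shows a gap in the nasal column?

place of articulation  oral stop  nasal   
bilabial          b         —       
alveolar          d         n       
retroflex         ɖ         ɳ       
palatal           ɟ         ɲ       
velar             ɡ         ŋ       
uvular            ɢ         ɴ       
Every place of articulation has a nasal member except bilabial, where /m/ would be expected.

bilabial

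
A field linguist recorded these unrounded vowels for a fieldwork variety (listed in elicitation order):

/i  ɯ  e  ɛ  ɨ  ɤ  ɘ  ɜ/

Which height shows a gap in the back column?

low-mid

height            front     central   back    
high              i         ɨ         ɯ       
high-mid          e         ɘ         ɤ       
low-mid           ɛ         ɜ         —       
Every height has a back member except low-mid, where /ʌ/ would be expected.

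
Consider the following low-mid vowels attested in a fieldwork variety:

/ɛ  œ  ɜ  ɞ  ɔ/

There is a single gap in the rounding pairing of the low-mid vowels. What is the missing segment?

Unrounded: /ɛ/ (front), /ɜ/ (central).
Rounded: /œ/ (front), /ɞ/ (central), /ɔ/ (back).
The back row has no unrounded member, so the gap is the back unrounded vowel /ʌ/.

/ʌ/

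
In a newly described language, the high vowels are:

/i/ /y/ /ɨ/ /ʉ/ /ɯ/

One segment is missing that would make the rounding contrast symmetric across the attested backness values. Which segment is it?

Unrounded: /i/ (front), /ɨ/ (central), /ɯ/ (back).
Rounded: /y/ (front), /ʉ/ (central).
The back row has no rounded member, so the gap is the back rounded vowel /u/.

/u/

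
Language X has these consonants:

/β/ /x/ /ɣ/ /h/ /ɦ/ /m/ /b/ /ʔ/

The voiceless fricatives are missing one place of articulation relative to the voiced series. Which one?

bilabial

bilabial: voiceless —, voiced /β/.
velar: voiceless /x/, voiced /ɣ/.
glottal: voiceless /h/, voiced /ɦ/.
Every place of articulation has a voiceless member except bilabial, where /ɸ/ would be expected.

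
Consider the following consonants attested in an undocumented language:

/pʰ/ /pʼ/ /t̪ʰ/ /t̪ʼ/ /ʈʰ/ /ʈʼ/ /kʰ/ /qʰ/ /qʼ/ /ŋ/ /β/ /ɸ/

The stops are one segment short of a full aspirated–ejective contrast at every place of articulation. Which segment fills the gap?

bilabial: aspirated /pʰ/, ejective /pʼ/.
dental: aspirated /t̪ʰ/, ejective /t̪ʼ/.
retroflex: aspirated /ʈʰ/, ejective /ʈʼ/.
velar: aspirated /kʰ/, ejective —.
uvular: aspirated /qʰ/, ejective /qʼ/.
The velar row has no ejective member, so the gap is the ejective velar stop /kʼ/.

/kʼ/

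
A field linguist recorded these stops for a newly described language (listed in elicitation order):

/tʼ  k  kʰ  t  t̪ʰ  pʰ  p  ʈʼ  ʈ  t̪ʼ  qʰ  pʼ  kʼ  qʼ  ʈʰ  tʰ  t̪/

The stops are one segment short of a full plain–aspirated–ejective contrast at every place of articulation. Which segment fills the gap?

/q/

bilabial: plain /p/, aspirated /pʰ/, ejective /pʼ/.
dental: plain /t̪/, aspirated /t̪ʰ/, ejective /t̪ʼ/.
alveolar: plain /t/, aspirated /tʰ/, ejective /tʼ/.
retroflex: plain /ʈ/, aspirated /ʈʰ/, ejective /ʈʼ/.
velar: plain /k/, aspirated /kʰ/, ejective /kʼ/.
uvular: plain —, aspirated /qʰ/, ejective /qʼ/.
The uvular row has no plain member, so the gap is the plain uvular stop /q/.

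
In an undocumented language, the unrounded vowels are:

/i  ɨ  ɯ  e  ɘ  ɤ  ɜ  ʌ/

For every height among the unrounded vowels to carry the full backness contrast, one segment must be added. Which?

height            front     central   back    
high              i         ɨ         ɯ       
high-mid          e         ɘ         ɤ       
low-mid           —         ɜ         ʌ       
The low-mid row has no front member, so the gap is the low-mid front unrounded vowel /ɛ/.

/ɛ/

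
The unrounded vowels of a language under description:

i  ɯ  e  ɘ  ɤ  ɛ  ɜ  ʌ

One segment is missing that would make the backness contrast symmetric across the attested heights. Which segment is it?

/ɨ/

high: front /i/, central —, back /ɯ/.
high-mid: front /e/, central /ɘ/, back /ɤ/.
low-mid: front /ɛ/, central /ɜ/, back /ʌ/.
The high row has no central member, so the gap is the high central unrounded vowel /ɨ/.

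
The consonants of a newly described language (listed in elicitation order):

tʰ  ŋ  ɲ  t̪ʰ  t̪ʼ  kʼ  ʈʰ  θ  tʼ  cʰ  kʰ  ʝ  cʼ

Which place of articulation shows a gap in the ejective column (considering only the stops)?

place of articulation  aspirated  ejective
dental            t̪ʰ       t̪ʼ     
alveolar          tʰ        tʼ      
retroflex         ʈʰ        —       
palatal           cʰ        cʼ      
velar             kʰ        kʼ      
Every place of articulation has an ejective member except retroflex, where /ʈʼ/ would be expected.

retroflex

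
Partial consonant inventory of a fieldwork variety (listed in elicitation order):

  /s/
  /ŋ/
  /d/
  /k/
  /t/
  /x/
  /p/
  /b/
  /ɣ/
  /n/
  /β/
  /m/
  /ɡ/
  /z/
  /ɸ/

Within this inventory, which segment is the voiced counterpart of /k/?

/k/ is a voiceless velar stop.
The voiced counterpart is a voiced velar stop — in this inventory, /ɡ/.

/ɡ/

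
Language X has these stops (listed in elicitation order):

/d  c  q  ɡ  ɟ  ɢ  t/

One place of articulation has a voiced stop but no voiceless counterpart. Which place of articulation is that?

velar

place of articulation  voiceless  voiced  
alveolar          t         d       
palatal           c         ɟ       
velar             —         ɡ       
uvular            q         ɢ       
Every place of articulation has a voiceless member except velar, where /k/ would be expected.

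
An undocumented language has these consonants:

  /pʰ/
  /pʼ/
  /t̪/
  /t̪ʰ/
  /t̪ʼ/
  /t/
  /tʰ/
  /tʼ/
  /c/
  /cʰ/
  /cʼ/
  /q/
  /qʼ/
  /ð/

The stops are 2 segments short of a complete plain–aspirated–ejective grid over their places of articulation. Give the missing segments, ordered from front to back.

bilabial: plain —, aspirated /pʰ/, ejective /pʼ/.
dental: plain /t̪/, aspirated /t̪ʰ/, ejective /t̪ʼ/.
alveolar: plain /t/, aspirated /tʰ/, ejective /tʼ/.
palatal: plain /c/, aspirated /cʰ/, ejective /cʼ/.
uvular: plain /q/, aspirated —, ejective /qʼ/.
Gaps, from front to back: bilabial lacks plain (/p/); uvular lacks aspirated (/qʰ/).

/p/, /qʰ/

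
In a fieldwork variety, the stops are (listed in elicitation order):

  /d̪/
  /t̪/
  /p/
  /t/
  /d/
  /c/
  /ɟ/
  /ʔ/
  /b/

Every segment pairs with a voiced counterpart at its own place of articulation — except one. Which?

/ʔ/

Bilabial: /p/ ~ /b/
Dental: /t̪/ ~ /d̪/
Alveolar: /t/ ~ /d/
Palatal: /c/ ~ /ɟ/
Glottal: only /ʔ/ (voiceless); no voiced partner.
So /ʔ/ is the unpaired segment.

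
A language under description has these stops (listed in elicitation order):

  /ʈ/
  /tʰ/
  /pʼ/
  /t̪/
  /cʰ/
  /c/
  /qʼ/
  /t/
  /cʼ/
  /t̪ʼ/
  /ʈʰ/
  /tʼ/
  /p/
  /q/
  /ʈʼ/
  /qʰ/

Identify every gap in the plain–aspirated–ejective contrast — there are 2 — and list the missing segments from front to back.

/pʰ/, /t̪ʰ/

place of articulation  plain     aspirated  ejective
bilabial          p         —         pʼ      
dental            t̪        —         t̪ʼ     
alveolar          t         tʰ        tʼ      
retroflex         ʈ         ʈʰ        ʈʼ      
palatal           c         cʰ        cʼ      
uvular            q         qʰ        qʼ      
Gaps, from front to back: bilabial lacks aspirated (/pʰ/); dental lacks aspirated (/t̪ʰ/).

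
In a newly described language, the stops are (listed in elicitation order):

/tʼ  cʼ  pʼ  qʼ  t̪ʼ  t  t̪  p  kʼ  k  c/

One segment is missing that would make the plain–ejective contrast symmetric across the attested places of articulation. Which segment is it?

bilabial: plain /p/, ejective /pʼ/.
dental: plain /t̪/, ejective /t̪ʼ/.
alveolar: plain /t/, ejective /tʼ/.
palatal: plain /c/, ejective /cʼ/.
velar: plain /k/, ejective /kʼ/.
uvular: plain —, ejective /qʼ/.
The uvular row has no plain member, so the gap is the plain uvular stop /q/.

/q/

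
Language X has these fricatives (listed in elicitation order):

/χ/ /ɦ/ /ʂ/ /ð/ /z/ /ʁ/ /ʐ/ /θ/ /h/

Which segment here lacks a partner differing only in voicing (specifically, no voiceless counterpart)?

/z/

Dental: /θ/ ~ /ð/
Retroflex: /ʂ/ ~ /ʐ/
Uvular: /χ/ ~ /ʁ/
Glottal: /h/ ~ /ɦ/
Alveolar: only /z/ (voiced); no voiceless partner.
So /z/ is the unpaired segment.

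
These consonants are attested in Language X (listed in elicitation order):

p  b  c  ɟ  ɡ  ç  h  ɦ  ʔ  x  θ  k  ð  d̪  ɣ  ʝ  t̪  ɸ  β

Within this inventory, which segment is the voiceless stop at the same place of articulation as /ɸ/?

/p/

/ɸ/ is a voiceless bilabial fricative.
The voiceless stop at the same place is a voiceless bilabial stop — in this inventory, /p/.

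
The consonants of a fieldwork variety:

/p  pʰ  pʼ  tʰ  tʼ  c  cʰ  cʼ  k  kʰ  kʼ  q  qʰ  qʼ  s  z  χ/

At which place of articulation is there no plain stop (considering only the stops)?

Plain: /p/ (bilabial), /c/ (palatal), /k/ (velar), /q/ (uvular).
Aspirated: /pʰ/ (bilabial), /tʰ/ (alveolar), /cʰ/ (palatal), /kʰ/ (velar), /qʰ/ (uvular).
Ejective: /pʼ/ (bilabial), /tʼ/ (alveolar), /cʼ/ (palatal), /kʼ/ (velar), /qʼ/ (uvular).
Every place of articulation has a plain member except alveolar, where /t/ would be expected.

alveolar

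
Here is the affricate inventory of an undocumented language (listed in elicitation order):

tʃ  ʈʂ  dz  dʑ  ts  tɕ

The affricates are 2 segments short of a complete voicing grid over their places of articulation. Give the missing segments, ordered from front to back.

place of articulation  voiceless  voiced  
alveolar          ts        dz      
postalveolar      tʃ        —       
retroflex         ʈʂ        —       
alveolo-palatal   tɕ        dʑ      
Gaps, from front to back: postalveolar lacks voiced (/dʒ/); retroflex lacks voiced (/ɖʐ/).

/dʒ/, /ɖʐ/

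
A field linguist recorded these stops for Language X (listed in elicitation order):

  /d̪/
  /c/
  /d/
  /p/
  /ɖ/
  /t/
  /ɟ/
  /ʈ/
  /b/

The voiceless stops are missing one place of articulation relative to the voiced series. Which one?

dental

bilabial: voiceless /p/, voiced /b/.
dental: voiceless —, voiced /d̪/.
alveolar: voiceless /t/, voiced /d/.
retroflex: voiceless /ʈ/, voiced /ɖ/.
palatal: voiceless /c/, voiced /ɟ/.
Every place of articulation has a voiceless member except dental, where /t̪/ would be expected.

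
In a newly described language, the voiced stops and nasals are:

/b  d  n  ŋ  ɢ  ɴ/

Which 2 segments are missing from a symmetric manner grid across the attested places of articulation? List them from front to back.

Oral stop: /b/ (bilabial), /d/ (alveolar), /ɢ/ (uvular).
Nasal: /n/ (alveolar), /ŋ/ (velar), /ɴ/ (uvular).
Gaps, from front to back: bilabial lacks nasal (/m/); velar lacks oral stop (/ɡ/).

/m/, /ɡ/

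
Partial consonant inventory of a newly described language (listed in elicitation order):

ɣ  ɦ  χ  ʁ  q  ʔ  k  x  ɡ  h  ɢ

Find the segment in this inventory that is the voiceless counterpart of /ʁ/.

/χ/

/ʁ/ is a voiced uvular fricative.
The voiceless counterpart is a voiceless uvular fricative — in this inventory, /χ/.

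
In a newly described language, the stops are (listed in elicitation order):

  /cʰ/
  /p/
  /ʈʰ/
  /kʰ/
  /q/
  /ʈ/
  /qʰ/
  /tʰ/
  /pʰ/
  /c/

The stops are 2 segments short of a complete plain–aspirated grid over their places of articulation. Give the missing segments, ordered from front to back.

place of articulation  plain     aspirated
bilabial          p         pʰ      
alveolar          —         tʰ      
retroflex         ʈ         ʈʰ      
palatal           c         cʰ      
velar             —         kʰ      
uvular            q         qʰ      
Gaps, from front to back: alveolar lacks plain (/t/); velar lacks plain (/k/).

/t/, /k/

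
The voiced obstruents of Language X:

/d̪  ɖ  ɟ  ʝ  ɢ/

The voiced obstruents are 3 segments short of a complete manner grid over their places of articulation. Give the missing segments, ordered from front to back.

place of articulation  stop      fricative
dental            d̪        —       
retroflex         ɖ         —       
palatal           ɟ         ʝ       
uvular            ɢ         —       
Gaps, from front to back: dental lacks fricative (/ð/); retroflex lacks fricative (/ʐ/); uvular lacks fricative (/ʁ/).

/ð/, /ʐ/, /ʁ/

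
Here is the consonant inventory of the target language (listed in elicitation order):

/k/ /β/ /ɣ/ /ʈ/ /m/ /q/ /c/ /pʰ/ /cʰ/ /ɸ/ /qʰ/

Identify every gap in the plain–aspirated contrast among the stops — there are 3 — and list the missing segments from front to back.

place of articulation  plain     aspirated
bilabial          —         pʰ      
retroflex         ʈ         —       
palatal           c         cʰ      
velar             k         —       
uvular            q         qʰ      
Gaps, from front to back: bilabial lacks plain (/p/); retroflex lacks aspirated (/ʈʰ/); velar lacks aspirated (/kʰ/).

/p/, /ʈʰ/, /kʰ/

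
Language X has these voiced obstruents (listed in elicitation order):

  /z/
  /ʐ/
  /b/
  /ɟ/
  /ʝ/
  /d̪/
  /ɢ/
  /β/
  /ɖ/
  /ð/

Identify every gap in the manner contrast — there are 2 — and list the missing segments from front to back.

Stop: /b/ (bilabial), /d̪/ (dental), /ɖ/ (retroflex), /ɟ/ (palatal), /ɢ/ (uvular).
Fricative: /β/ (bilabial), /ð/ (dental), /z/ (alveolar), /ʐ/ (retroflex), /ʝ/ (palatal).
Gaps, from front to back: alveolar lacks stop (/d/); uvular lacks fricative (/ʁ/).

/d/, /ʁ/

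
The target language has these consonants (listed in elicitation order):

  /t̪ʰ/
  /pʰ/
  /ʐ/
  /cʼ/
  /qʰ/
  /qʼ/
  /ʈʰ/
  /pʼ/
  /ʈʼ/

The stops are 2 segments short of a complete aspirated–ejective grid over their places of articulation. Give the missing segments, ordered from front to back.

/t̪ʼ/, /cʰ/

bilabial: aspirated /pʰ/, ejective /pʼ/.
dental: aspirated /t̪ʰ/, ejective —.
retroflex: aspirated /ʈʰ/, ejective /ʈʼ/.
palatal: aspirated —, ejective /cʼ/.
uvular: aspirated /qʰ/, ejective /qʼ/.
Gaps, from front to back: dental lacks ejective (/t̪ʼ/); palatal lacks aspirated (/cʰ/).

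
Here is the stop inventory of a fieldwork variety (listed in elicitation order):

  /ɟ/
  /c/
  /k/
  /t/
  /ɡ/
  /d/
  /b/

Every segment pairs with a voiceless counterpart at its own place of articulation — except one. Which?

/b/

Alveolar: /t/ ~ /d/
Palatal: /c/ ~ /ɟ/
Velar: /k/ ~ /ɡ/
Bilabial: only /b/ (voiced); no voiceless partner.
So /b/ is the unpaired segment.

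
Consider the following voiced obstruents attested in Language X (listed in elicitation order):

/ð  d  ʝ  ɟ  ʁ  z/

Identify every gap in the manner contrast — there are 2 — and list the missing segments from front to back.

/d̪/, /ɢ/

dental: stop —, fricative /ð/.
alveolar: stop /d/, fricative /z/.
palatal: stop /ɟ/, fricative /ʝ/.
uvular: stop —, fricative /ʁ/.
Gaps, from front to back: dental lacks stop (/d̪/); uvular lacks stop (/ɢ/).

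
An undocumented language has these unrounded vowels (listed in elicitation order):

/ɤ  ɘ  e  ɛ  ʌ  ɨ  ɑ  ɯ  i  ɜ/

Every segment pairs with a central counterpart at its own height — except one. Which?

/ɑ/

High: /i/ ~ /ɨ/ ~ /ɯ/
High-mid: /e/ ~ /ɘ/ ~ /ɤ/
Low-mid: /ɛ/ ~ /ɜ/ ~ /ʌ/
Low: only /ɑ/ (back); no central partner.
So /ɑ/ is the unpaired segment.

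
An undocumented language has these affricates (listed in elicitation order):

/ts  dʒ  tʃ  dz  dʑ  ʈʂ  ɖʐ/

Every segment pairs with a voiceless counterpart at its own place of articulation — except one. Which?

/dʑ/

Alveolar: /ts/ ~ /dz/
Postalveolar: /tʃ/ ~ /dʒ/
Retroflex: /ʈʂ/ ~ /ɖʐ/
Alveolo-palatal: only /dʑ/ (voiced); no voiceless partner.
So /dʑ/ is the unpaired segment.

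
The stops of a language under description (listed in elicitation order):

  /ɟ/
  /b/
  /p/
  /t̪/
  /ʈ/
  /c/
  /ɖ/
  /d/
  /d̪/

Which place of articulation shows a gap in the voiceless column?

alveolar

place of articulation  voiceless  voiced  
bilabial          p         b       
dental            t̪        d̪      
alveolar          —         d       
retroflex         ʈ         ɖ       
palatal           c         ɟ       
Every place of articulation has a voiceless member except alveolar, where /t/ would be expected.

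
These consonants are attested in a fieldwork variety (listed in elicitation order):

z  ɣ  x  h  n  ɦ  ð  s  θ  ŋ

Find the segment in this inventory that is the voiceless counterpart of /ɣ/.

/ɣ/ is a voiced velar fricative.
The voiceless counterpart is a voiceless velar fricative — in this inventory, /x/.

/x/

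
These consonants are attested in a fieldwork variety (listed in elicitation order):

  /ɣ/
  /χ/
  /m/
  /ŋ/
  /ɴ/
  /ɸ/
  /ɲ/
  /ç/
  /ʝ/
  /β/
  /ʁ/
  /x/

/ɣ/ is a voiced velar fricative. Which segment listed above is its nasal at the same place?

/ŋ/

The nasal at the same place is a velar nasal — in this inventory, /ŋ/.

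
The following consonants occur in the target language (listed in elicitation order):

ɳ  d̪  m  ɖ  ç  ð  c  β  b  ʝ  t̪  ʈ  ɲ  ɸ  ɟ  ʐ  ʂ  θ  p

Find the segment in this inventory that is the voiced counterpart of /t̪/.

/t̪/ is a voiceless dental stop.
The voiced counterpart is a voiced dental stop — in this inventory, /d̪/.

/d̪/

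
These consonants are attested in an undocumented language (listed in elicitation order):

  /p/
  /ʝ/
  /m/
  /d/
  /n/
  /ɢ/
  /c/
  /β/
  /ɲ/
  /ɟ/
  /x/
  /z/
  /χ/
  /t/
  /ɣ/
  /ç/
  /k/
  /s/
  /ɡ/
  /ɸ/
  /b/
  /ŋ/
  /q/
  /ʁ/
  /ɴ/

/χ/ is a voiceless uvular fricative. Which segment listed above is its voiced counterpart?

The voiced counterpart is a voiced uvular fricative — in this inventory, /ʁ/.

/ʁ/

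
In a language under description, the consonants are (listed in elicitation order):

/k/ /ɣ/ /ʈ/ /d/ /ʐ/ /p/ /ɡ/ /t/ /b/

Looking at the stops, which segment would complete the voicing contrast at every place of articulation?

place of articulation  voiceless  voiced  
bilabial          p         b       
alveolar          t         d       
retroflex         ʈ         —       
velar             k         ɡ       
The retroflex row has no voiced member, so the gap is the voiced retroflex stop /ɖ/.

/ɖ/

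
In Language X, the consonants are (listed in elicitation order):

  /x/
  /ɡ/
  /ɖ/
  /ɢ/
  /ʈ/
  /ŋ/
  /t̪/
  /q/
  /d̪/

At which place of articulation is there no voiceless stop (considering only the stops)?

place of articulation  voiceless  voiced  
dental            t̪        d̪      
retroflex         ʈ         ɖ       
velar             —         ɡ       
uvular            q         ɢ       
Every place of articulation has a voiceless member except velar, where /k/ would be expected.

velar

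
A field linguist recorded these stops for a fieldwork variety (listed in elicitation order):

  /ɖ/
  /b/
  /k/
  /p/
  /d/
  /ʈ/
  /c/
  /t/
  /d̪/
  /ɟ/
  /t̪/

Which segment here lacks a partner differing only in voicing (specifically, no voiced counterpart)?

Bilabial: /p/ ~ /b/
Dental: /t̪/ ~ /d̪/
Alveolar: /t/ ~ /d/
Retroflex: /ʈ/ ~ /ɖ/
Palatal: /c/ ~ /ɟ/
Velar: only /k/ (voiceless); no voiced partner.
So /k/ is the unpaired segment.

/k/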